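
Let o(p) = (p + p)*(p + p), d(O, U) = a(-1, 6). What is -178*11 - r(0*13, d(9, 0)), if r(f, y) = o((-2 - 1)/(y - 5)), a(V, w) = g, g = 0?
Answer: -48986/25 ≈ -1959.4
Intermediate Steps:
a(V, w) = 0
d(O, U) = 0
o(p) = 4*p² (o(p) = (2*p)*(2*p) = 4*p²)
r(f, y) = 36/(-5 + y)² (r(f, y) = 4*((-2 - 1)/(y - 5))² = 4*(-3/(-5 + y))² = 4*(9/(-5 + y)²) = 36/(-5 + y)²)
-178*11 - r(0*13, d(9, 0)) = -178*11 - 36/(-5 + 0)² = -1958 - 36/(-5)² = -1958 - 36/25 = -48986/25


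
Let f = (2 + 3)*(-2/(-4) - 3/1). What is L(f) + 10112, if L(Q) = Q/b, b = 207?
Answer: 4186343/414 ≈ 10112.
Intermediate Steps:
f = -25/2 (f = 5*(-2*(-¼) - 3*1) = 5*(½ - 3) = 5*(-5/2) = -25/2 ≈ -12.500)
L(Q) = Q/207
L(f) + 10112 = (1/207)*(-25/2) + 10112 = -25/414 + 10112 = 4186343/414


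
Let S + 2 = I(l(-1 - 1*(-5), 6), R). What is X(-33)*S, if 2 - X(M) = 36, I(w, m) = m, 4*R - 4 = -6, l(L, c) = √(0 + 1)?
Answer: 85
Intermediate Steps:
l(L, c) = 1 (l(L, c) = √1 = 1)
R = -½ (R = 1 + (¼)*(-6) = 1 - 3/2 = -½ ≈ -0.50000)
S = -5/2 (S = -2 - ½ = -5/2 ≈ -2.5000)
X(M) = -34 (X(M) = 2 - 1*36 = 2 - 36 = -34)
X(-33)*S = -34*(-5/2) = 85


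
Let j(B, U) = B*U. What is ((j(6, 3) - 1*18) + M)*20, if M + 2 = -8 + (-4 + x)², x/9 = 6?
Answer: 49800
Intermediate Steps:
x = 54 (x = 9*6 = 54)
M = 2490 (M = -2 + (-8 + (-4 + 54)²) = -2 + (-8 + 50²) = -2 + (-8 + 2500) = -2 + 2492 = 2490)
((j(6, 3) - 1*18) + M)*20 = ((6*3 - 1*18) + 2490)*20 = ((18 - 18) + 2490)*20 = (0 + 2490)*20 = 2490*20 = 49800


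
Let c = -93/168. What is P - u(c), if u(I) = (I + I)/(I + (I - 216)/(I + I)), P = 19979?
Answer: 6764791427/338595 ≈ 19979.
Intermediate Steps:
c = -31/56 (c = -93*1/168 = -31/56 ≈ -0.55357)
u(I) = 2*I/(I + (-216 + I)/(2*I)) (u(I) = (2*I)/(I + (-216 + I)/((2*I))) = (2*I)/(I + (-216 + I)*(1/(2*I))) = (2*I)/(I + (-216 + I)/(2*I)) = 2*I/(I + (-216 + I)/(2*I)))
P - u(c) = 19979 - 4*(-31/56)**2/(-216 - 31/56 + 2*(-31/56)**2) = 19979 - 4*961/(3136*(-216 - 31/56 + 2*(961/3136))) = 19979 - 4*961/(3136*(-216 - 31/56 + 961/1568)) = 19979 - 4*961/(3136*(-338595/1568)) = 19979 - 4*961*(-1568)/(3136*338595) = 19979 - 1*(-1922/338595) = 19979 + 1922/338595 = 6764791427/338595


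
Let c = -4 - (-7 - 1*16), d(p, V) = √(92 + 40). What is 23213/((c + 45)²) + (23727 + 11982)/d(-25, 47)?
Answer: 23213/4096 + 11903*√33/22 ≈ 3113.7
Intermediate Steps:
d(p, V) = 2*√33 (d(p, V) = √132 = 2*√33)
c = 19 (c = -4 - (-7 - 16) = -4 - 1*(-23) = -4 + 23 = 19)
23213/((c + 45)²) + (23727 + 11982)/d(-25, 47) = 23213/((19 + 45)²) + (23727 + 11982)/((2*√33)) = 23213/(64²) + 35709*(√33/66) = 23213/4096 + 11903*√33/22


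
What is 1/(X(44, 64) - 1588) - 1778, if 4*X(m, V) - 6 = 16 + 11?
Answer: -11235186/6319 ≈ -1778.0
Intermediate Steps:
X(m, V) = 33/4 (X(m, V) = 3/2 + (16 + 11)/4 = 3/2 + (¼)*27 = 3/2 + 27/4 = 33/4)
1/(X(44, 64) - 1588) - 1778 = 1/(33/4 - 1588) - 1778 = 1/(-6319/4) - 1778 = -4/6319 - 1778 = -11235186/6319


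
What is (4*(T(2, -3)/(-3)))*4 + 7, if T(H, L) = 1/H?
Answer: 13/3 ≈ 4.3333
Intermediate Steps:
(4*(T(2, -3)/(-3)))*4 + 7 = (4*(1/(2*(-3))))*4 + 7 = (4*((1/2)*(-1/3)))*4 + 7 = (4*(-1/6))*4 + 7 = -2/3*4 + 7 = -8/3 + 7 = 13/3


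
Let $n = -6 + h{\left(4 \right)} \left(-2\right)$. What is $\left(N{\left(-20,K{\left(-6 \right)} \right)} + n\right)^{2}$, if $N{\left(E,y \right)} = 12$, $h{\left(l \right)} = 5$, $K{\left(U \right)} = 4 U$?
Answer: $16$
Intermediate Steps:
$n = -16$ ($n = -6 + 5 \left(-2\right) = -6 - 10 = -16$)
$\left(N{\left(-20,K{\left(-6 \right)} \right)} + n\right)^{2} = \left(12 - 16\right)^{2} = \left(-4\right)^{2} = 16$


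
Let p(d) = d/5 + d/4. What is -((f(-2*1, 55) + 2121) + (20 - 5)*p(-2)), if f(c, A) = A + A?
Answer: -4435/2 ≈ -2217.5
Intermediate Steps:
f(c, A) = 2*A
p(d) = 9*d/20 (p(d) = d*(⅕) + d*(¼) = d/5 + d/4 = 9*d/20)
-((f(-2*1, 55) + 2121) + (20 - 5)*p(-2)) = -((2*55 + 2121) + (20 - 5)*((9/20)*(-2))) = -((110 + 2121) + 15*(-9/10)) = -(2231 - 27/2) = -1*4435/2 = -4435/2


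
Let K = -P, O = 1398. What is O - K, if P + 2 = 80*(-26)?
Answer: -684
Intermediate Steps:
P = -2082 (P = -2 + 80*(-26) = -2 - 2080 = -2082)
K = 2082 (K = -1*(-2082) = 2082)
O - K = 1398 - 1*2082 = 1398 - 2082 = -684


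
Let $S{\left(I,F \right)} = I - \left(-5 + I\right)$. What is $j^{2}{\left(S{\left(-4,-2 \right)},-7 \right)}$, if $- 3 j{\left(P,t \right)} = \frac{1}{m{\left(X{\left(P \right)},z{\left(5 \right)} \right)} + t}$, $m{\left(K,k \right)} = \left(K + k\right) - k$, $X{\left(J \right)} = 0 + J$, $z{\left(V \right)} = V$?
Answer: $\frac{1}{36} \approx 0.027778$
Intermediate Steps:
$S{\left(I,F \right)} = 5$
$X{\left(J \right)} = J$
$m{\left(K,k \right)} = K$
$j{\left(P,t \right)} = - \frac{1}{3 \left(P + t\right)}$
$j^{2}{\left(S{\left(-4,-2 \right)},-7 \right)} = \left(- \frac{1}{3 \cdot 5 + 3 \left(-7\right)}\right)^{2} = \left(- \frac{1}{15 - 21}\right)^{2} = \left(- \frac{1}{-6}\right)^{2} = \left(\left(-1\right) \left(- \frac{1}{6}\right)\right)^{2} = \left(\frac{1}{6}\right)^{2} = \frac{1}{36}$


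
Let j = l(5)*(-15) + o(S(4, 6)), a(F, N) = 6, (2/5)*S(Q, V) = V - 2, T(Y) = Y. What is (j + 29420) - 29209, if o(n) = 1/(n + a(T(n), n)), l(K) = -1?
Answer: 3617/16 ≈ 226.06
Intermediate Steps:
S(Q, V) = -5 + 5*V/2 (S(Q, V) = 5*(V - 2)/2 = 5*(-2 + V)/2 = -5 + 5*V/2)
o(n) = 1/(6 + n) (o(n) = 1/(n + 6) = 1/(6 + n))
j = 241/16 (j = -1*(-15) + 1/(6 + (-5 + (5/2)*6)) = 15 + 1/(6 + (-5 + 15)) = 15 + 1/(6 + 10) = 15 + 1/16 = 241/16 ≈ 15.063)
(j + 29420) - 29209 = (241/16 + 29420) - 29209 = 470961/16 - 29209 = 3617/16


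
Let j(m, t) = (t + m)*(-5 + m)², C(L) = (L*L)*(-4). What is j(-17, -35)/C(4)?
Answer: 1573/4 ≈ 393.25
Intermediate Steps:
C(L) = -4*L² (C(L) = L²*(-4) = -4*L²)
j(m, t) = (-5 + m)²*(m + t) (j(m, t) = (m + t)*(-5 + m)² = (-5 + m)²*(m + t))
j(-17, -35)/C(4) = ((-5 - 17)²*(-17 - 35))/((-4*4²)) = ((-22)²*(-52))/((-4*16)) = (484*(-52))/(-64) = -25168*(-1/64) = 1573/4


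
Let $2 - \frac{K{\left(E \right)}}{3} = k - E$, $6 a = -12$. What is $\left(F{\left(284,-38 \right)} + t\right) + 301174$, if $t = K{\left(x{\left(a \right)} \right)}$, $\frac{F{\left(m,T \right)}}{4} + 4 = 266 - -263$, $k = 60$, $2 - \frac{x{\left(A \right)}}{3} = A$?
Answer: $303136$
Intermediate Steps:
$a = -2$ ($a = \frac{1}{6} \left(-12\right) = -2$)
$x{\left(A \right)} = 6 - 3 A$
$K{\left(E \right)} = -174 + 3 E$ ($K{\left(E \right)} = 6 - 3 \left(60 - E\right) = 6 + \left(-180 + 3 E\right) = -174 + 3 E$)
$F{\left(m,T \right)} = 2100$ ($F{\left(m,T \right)} = -16 + 4 \left(266 - -263\right) = -16 + 4 \left(266 + 263\right) = -16 + 4 \cdot 529 = -16 + 2116 = 2100$)
$t = -138$ ($t = -174 + 3 \left(6 - -6\right) = -174 + 3 \left(6 + 6\right) = -174 + 3 \cdot 12 = -174 + 36 = -138$)
$\left(F{\left(284,-38 \right)} + t\right) + 301174 = \left(2100 - 138\right) + 301174 = 1962 + 301174 = 303136$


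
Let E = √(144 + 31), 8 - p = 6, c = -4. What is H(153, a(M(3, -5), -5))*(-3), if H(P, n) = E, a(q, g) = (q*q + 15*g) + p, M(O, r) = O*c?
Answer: -15*√7 ≈ -39.686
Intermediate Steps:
p = 2 (p = 8 - 1*6 = 8 - 6 = 2)
M(O, r) = -4*O (M(O, r) = O*(-4) = -4*O)
a(q, g) = 2 + q² + 15*g (a(q, g) = (q*q + 15*g) + 2 = (q² + 15*g) + 2 = 2 + q² + 15*g)
E = 5*√7 (E = √175 = 5*√7 ≈ 13.229)
H(P, n) = 5*√7
H(153, a(M(3, -5), -5))*(-3) = (5*√7)*(-3) = -15*√7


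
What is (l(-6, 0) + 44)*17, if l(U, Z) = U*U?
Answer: 1360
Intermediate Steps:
l(U, Z) = U²
(l(-6, 0) + 44)*17 = ((-6)² + 44)*17 = (36 + 44)*17 = 80*17 = 1360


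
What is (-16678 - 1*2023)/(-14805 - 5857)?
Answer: 18701/20662 ≈ 0.90509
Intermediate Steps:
(-16678 - 1*2023)/(-14805 - 5857) = (-16678 - 2023)/(-20662) = -18701*(-1/20662) = 18701/20662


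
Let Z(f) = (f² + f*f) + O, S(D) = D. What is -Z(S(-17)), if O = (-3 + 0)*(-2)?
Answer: -584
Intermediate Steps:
O = 6 (O = -3*(-2) = 6)
Z(f) = 6 + 2*f² (Z(f) = (f² + f*f) + 6 = (f² + f²) + 6 = 2*f² + 6 = 6 + 2*f²)
-Z(S(-17)) = -(6 + 2*(-17)²) = -(6 + 2*289) = -(6 + 578) = -1*584 = -584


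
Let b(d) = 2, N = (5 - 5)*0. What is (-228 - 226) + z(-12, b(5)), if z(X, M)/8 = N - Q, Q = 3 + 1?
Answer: -486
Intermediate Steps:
Q = 4
N = 0 (N = 0*0 = 0)
z(X, M) = -32 (z(X, M) = 8*(0 - 1*4) = 8*(0 - 4) = 8*(-4) = -32)
(-228 - 226) + z(-12, b(5)) = (-228 - 226) - 32 = -454 - 32 = -486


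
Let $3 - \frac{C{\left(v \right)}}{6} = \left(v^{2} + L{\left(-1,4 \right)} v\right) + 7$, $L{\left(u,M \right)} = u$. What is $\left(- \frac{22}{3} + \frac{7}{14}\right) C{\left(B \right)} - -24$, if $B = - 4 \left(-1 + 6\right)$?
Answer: $17408$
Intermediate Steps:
$B = -20$ ($B = \left(-4\right) 5 = -20$)
$C{\left(v \right)} = -24 - 6 v^{2} + 6 v$ ($C{\left(v \right)} = 18 - 6 \left(\left(v^{2} - v\right) + 7\right) = 18 - 6 \left(7 + v^{2} - v\right) = 18 - \left(42 - 6 v + 6 v^{2}\right) = -24 - 6 v^{2} + 6 v$)
$\left(- \frac{22}{3} + \frac{7}{14}\right) C{\left(B \right)} - -24 = \left(- \frac{22}{3} + \frac{7}{14}\right) \left(-24 - 6 \left(-20\right)^{2} + 6 \left(-20\right)\right) - -24 = \left(\left(-22\right) \frac{1}{3} + 7 \cdot \frac{1}{14}\right) \left(-24 - 2400 - 120\right) + 24 = \left(- \frac{22}{3} + \frac{1}{2}\right) \left(-24 - 2400 - 120\right) + 24 = \left(- \frac{41}{6}\right) \left(-2544\right) + 24 = 17384 + 24 = 17408$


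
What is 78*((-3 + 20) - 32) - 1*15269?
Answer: -16439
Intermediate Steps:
78*((-3 + 20) - 32) - 1*15269 = 78*(17 - 32) - 15269 = 78*(-15) - 15269 = -1170 - 15269 = -16439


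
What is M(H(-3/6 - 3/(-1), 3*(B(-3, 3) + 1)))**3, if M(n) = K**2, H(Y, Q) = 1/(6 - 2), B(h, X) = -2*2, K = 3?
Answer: 729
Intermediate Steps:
B(h, X) = -4
H(Y, Q) = 1/4
M(n) = 9 (M(n) = 3**2 = 9)
M(H(-3/6 - 3/(-1), 3*(B(-3, 3) + 1)))**3 = 9**3 = 729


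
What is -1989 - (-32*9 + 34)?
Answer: -1735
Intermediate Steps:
-1989 - (-32*9 + 34) = -1989 - (-288 + 34) = -1989 - 1*(-254) = -1989 + 254 = -1735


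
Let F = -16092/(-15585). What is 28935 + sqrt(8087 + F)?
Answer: 28935 + sqrt(218280024155)/5195 ≈ 29025.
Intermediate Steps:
F = 5364/5195 (F = -16092*(-1/15585) = 5364/5195 ≈ 1.0325)
28935 + sqrt(8087 + F) = 28935 + sqrt(8087 + 5364/5195) = 28935 + sqrt(42017329/5195) = 28935 + sqrt(218280024155)/5195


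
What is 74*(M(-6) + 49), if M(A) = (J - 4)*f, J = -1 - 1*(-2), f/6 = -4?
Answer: 8954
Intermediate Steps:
f = -24 (f = 6*(-4) = -24)
J = 1 (J = -1 + 2 = 1)
M(A) = 72 (M(A) = (1 - 4)*(-24) = -3*(-24) = 72)
74*(M(-6) + 49) = 74*(72 + 49) = 74*121 = 8954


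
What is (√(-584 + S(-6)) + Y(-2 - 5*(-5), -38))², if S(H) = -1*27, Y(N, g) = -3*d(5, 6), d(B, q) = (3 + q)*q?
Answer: (-162 + I*√611)² ≈ 25633.0 - 8008.8*I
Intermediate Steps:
d(B, q) = q*(3 + q)
Y(N, g) = -162 (Y(N, g) = -18*(3 + 6) = -18*9 = -3*54 = -162)
S(H) = -27
(√(-584 + S(-6)) + Y(-2 - 5*(-5), -38))² = (√(-584 - 27) - 162)² = (√(-611) - 162)² = (I*√611 - 162)² = (-162 + I*√611)²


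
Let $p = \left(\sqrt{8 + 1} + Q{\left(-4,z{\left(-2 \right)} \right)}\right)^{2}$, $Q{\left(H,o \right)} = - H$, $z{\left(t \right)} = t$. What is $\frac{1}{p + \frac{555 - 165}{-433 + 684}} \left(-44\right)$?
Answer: $- \frac{11044}{12689} \approx -0.87036$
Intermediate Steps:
$p = 49$ ($p = \left(\sqrt{8 + 1} - -4\right)^{2} = \left(\sqrt{9} + 4\right)^{2} = \left(3 + 4\right)^{2} = 7^{2} = 49$)
$\frac{1}{p + \frac{555 - 165}{-433 + 684}} \left(-44\right) = \frac{1}{49 + \frac{555 - 165}{-433 + 684}} \left(-44\right) = \frac{1}{49 + \frac{390}{251}} \left(-44\right) = \frac{1}{\frac{12689}{251}} \left(-44\right) = \frac{251}{12689} \left(-44\right) = - \frac{11044}{12689}$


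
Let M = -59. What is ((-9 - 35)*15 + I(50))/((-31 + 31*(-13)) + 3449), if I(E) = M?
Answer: -719/3015 ≈ -0.23847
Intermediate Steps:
I(E) = -59
((-9 - 35)*15 + I(50))/((-31 + 31*(-13)) + 3449) = ((-9 - 35)*15 - 59)/((-31 + 31*(-13)) + 3449) = (-44*15 - 59)/((-31 - 403) + 3449) = (-660 - 59)/(-434 + 3449) = -719/3015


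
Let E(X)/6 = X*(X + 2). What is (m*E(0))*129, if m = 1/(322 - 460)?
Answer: 0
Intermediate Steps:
m = -1/138 (m = 1/(-138) = -1/138 ≈ -0.0072464)
E(X) = 6*X*(2 + X) (E(X) = 6*(X*(X + 2)) = 6*(X*(2 + X)) = 6*X*(2 + X))
(m*E(0))*129 = -0*(2 + 0)/23*129 = -0*2/23*129 = -1/138*0*129 = 0*129 = 0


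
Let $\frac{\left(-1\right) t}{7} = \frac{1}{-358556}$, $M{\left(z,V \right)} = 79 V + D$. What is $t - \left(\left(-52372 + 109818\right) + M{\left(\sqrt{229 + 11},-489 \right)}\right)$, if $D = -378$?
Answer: $- \frac{6610696965}{358556} \approx -18437.0$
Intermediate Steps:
$M{\left(z,V \right)} = -378 + 79 V$ ($M{\left(z,V \right)} = 79 V - 378 = -378 + 79 V$)
$t = \frac{7}{358556}$ ($t = - \frac{7}{-358556} = \left(-7\right) \left(- \frac{1}{358556}\right) = \frac{7}{358556} \approx 1.9523 \cdot 10^{-5}$)
$t - \left(\left(-52372 + 109818\right) + M{\left(\sqrt{229 + 11},-489 \right)}\right) = \frac{7}{358556} - \left(\left(-52372 + 109818\right) + \left(-378 + 79 \left(-489\right)\right)\right) = \frac{7}{358556} - \left(57446 - 39009\right) = \frac{7}{358556} - 18437 = - \frac{6610696965}{358556}$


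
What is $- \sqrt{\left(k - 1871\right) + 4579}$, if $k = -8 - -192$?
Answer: $- 2 \sqrt{723} \approx -53.777$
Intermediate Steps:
$k = 184$ ($k = -8 + 192 = 184$)
$- \sqrt{\left(k - 1871\right) + 4579} = - \sqrt{\left(184 - 1871\right) + 4579} = - \sqrt{-1687 + 4579} = - \sqrt{2892} = - 2 \sqrt{723}$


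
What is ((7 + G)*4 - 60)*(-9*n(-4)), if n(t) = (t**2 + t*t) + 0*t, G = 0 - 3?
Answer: 12672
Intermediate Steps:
G = -3
n(t) = 2*t**2 (n(t) = (t**2 + t**2) + 0 = 2*t**2 + 0 = 2*t**2)
((7 + G)*4 - 60)*(-9*n(-4)) = ((7 - 3)*4 - 60)*(-18*(-4)**2) = (4*4 - 60)*(-18*16) = (16 - 60)*(-9*32) = -44*(-288) = 12672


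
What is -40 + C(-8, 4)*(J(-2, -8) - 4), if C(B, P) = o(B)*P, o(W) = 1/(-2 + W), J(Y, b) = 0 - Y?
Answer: -196/5 ≈ -39.200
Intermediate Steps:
J(Y, b) = -Y
C(B, P) = P/(-2 + B)
-40 + C(-8, 4)*(J(-2, -8) - 4) = -40 + (4/(-2 - 8))*(-1*(-2) - 4) = -40 + (4/(-10))*(2 - 4) = -40 + (4*(-⅒))*(-2) = -40 - ⅖*(-2) = -40 + ⅘ = -196/5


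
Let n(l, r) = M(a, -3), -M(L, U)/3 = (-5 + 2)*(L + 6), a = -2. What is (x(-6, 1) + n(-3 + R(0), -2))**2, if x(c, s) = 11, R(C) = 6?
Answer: 2209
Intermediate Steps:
M(L, U) = 54 + 9*L (M(L, U) = -3*(-5 + 2)*(L + 6) = -(-9)*(6 + L) = -3*(-18 - 3*L) = 54 + 9*L)
n(l, r) = 36 (n(l, r) = 54 + 9*(-2) = 54 - 18 = 36)
(x(-6, 1) + n(-3 + R(0), -2))**2 = (11 + 36)**2 = 47**2 = 2209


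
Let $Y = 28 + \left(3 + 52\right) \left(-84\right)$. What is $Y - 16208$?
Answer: $-20800$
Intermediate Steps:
$Y = -4592$ ($Y = 28 + 55 \left(-84\right) = 28 - 4620 = -4592$)
$Y - 16208 = -4592 - 16208 = -20800$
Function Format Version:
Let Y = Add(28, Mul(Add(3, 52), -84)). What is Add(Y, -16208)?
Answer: -20800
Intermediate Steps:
Y = -4592 (Y = Add(28, Mul(55, -84)) = Add(28, -4620) = -4592)
Add(Y, -16208) = Add(-4592, -16208) = -20800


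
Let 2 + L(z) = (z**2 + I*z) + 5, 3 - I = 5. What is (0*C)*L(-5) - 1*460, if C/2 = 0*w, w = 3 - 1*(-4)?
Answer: -460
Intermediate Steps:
I = -2 (I = 3 - 1*5 = 3 - 5 = -2)
w = 7 (w = 3 + 4 = 7)
L(z) = 3 + z**2 - 2*z (L(z) = -2 + ((z**2 - 2*z) + 5) = -2 + (5 + z**2 - 2*z) = 3 + z**2 - 2*z)
C = 0 (C = 2*(0*7) = 2*0 = 0)
(0*C)*L(-5) - 1*460 = (0*0)*(3 + (-5)**2 - 2*(-5)) - 1*460 = 0*(3 + 25 + 10) - 460 = 0*38 - 460 = 0 - 460 = -460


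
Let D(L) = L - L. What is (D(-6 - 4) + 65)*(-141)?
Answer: -9165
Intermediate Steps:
D(L) = 0
(D(-6 - 4) + 65)*(-141) = (0 + 65)*(-141) = 65*(-141) = -9165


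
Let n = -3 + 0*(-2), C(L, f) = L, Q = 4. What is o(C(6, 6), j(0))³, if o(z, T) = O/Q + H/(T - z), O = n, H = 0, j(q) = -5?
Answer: -27/64 ≈ -0.42188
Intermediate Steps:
n = -3 (n = -3 + 0 = -3)
O = -3
o(z, T) = -¾ (o(z, T) = -3/4 + 0/(T - z) = -3*¼ + 0 = -¾ + 0 = -¾)
o(C(6, 6), j(0))³ = (-¾)³ = -27/64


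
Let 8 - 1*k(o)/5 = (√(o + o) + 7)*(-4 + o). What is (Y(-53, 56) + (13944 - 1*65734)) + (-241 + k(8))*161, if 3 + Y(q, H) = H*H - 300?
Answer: -116738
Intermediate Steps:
k(o) = 40 - 5*(-4 + o)*(7 + √2*√o) (k(o) = 40 - 5*(√(o + o) + 7)*(-4 + o) = 40 - 5*(√(2*o) + 7)*(-4 + o) = 40 - 5*(√2*√o + 7)*(-4 + o) = 40 - 5*(7 + √2*√o)*(-4 + o) = 40 - 5*(-4 + o)*(7 + √2*√o))
Y(q, H) = -303 + H² (Y(q, H) = -3 + (H*H - 300) = -3 + (H² - 300) = -3 + (-300 + H²) = -303 + H²)
(Y(-53, 56) + (13944 - 1*65734)) + (-241 + k(8))*161 = ((-303 + 56²) + (13944 - 1*65734)) + (-241 + (180 - 35*8 - 5*√2*8^(3/2) + 20*√2*√8))*161 = ((-303 + 3136) + (13944 - 65734)) + (-241 + (180 - 280 - 5*√2*16*√2 + 20*√2*(2*√2)))*161 = (2833 - 51790) + (-241 + (180 - 280 - 160 + 80))*161 = -48957 + (-241 - 180)*161 = -48957 - 421*161 = -48957 - 67781 = -116738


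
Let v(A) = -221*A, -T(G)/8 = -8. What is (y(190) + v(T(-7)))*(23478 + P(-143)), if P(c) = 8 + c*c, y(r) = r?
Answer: -613068990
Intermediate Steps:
P(c) = 8 + c**2
T(G) = 64 (T(G) = -8*(-8) = 64)
(y(190) + v(T(-7)))*(23478 + P(-143)) = (190 - 221*64)*(23478 + (8 + (-143)**2)) = (190 - 14144)*(23478 + (8 + 20449)) = -13954*(23478 + 20457) = -13954*43935 = -613068990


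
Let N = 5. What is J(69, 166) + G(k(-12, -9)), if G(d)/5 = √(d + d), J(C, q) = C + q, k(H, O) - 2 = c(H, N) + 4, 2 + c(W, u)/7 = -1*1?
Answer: 235 + 5*I*√30 ≈ 235.0 + 27.386*I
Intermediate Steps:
c(W, u) = -21 (c(W, u) = -14 + 7*(-1*1) = -14 + 7*(-1) = -14 - 7 = -21)
k(H, O) = -15 (k(H, O) = 2 + (-21 + 4) = 2 - 17 = -15)
G(d) = 5*√2*√d (G(d) = 5*√(d + d) = 5*√(2*d) = 5*(√2*√d) = 5*√2*√d)
J(69, 166) + G(k(-12, -9)) = (69 + 166) + 5*√2*√(-15) = 235 + 5*√2*(I*√15) = 235 + 5*I*√30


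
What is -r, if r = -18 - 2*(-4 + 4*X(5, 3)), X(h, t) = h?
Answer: 50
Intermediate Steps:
r = -50 (r = -18 - 2*(-4 + 4*5) = -18 - 2*(-4 + 20) = -18 - 2*16 = -18 - 32 = -50)
-r = -1*(-50) = 50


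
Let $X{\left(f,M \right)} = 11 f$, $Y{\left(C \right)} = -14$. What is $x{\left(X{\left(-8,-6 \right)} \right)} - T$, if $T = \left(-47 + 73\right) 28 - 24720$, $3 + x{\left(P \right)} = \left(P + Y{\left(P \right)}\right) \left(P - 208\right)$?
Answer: $54181$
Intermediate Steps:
$x{\left(P \right)} = -3 + \left(-208 + P\right) \left(-14 + P\right)$ ($x{\left(P \right)} = -3 + \left(P - 14\right) \left(P - 208\right) = -3 + \left(-14 + P\right) \left(-208 + P\right) = -3 + \left(-208 + P\right) \left(-14 + P\right)$)
$T = -23992$ ($T = 26 \cdot 28 - 24720 = 728 - 24720 = -23992$)
$x{\left(X{\left(-8,-6 \right)} \right)} - T = \left(2909 + \left(11 \left(-8\right)\right)^{2} - 222 \cdot 11 \left(-8\right)\right) - -23992 = \left(2909 + \left(-88\right)^{2} - -19536\right) + 23992 = \left(2909 + 7744 + 19536\right) + 23992 = 30189 + 23992 = 54181$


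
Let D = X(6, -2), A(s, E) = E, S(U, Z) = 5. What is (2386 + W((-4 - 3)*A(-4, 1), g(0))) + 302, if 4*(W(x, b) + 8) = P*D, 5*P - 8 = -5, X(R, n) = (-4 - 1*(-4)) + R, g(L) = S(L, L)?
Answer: 26809/10 ≈ 2680.9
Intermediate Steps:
g(L) = 5
X(R, n) = R (X(R, n) = (-4 + 4) + R = 0 + R = R)
P = 3/5 (P = 8/5 + (1/5)*(-5) = 8/5 - 1 = 3/5 ≈ 0.60000)
D = 6
W(x, b) = -71/10 (W(x, b) = -8 + ((3/5)*6)/4 = -8 + (1/4)*(18/5) = -8 + 9/10 = -71/10)
(2386 + W((-4 - 3)*A(-4, 1), g(0))) + 302 = (2386 - 71/10) + 302 = 23789/10 + 302 = 26809/10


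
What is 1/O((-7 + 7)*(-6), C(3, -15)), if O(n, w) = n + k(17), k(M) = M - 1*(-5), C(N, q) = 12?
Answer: 1/22 ≈ 0.045455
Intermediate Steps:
k(M) = 5 + M (k(M) = M + 5 = 5 + M)
O(n, w) = 22 + n (O(n, w) = n + (5 + 17) = n + 22 = 22 + n)
1/O((-7 + 7)*(-6), C(3, -15)) = 1/(22 + (-7 + 7)*(-6)) = 1/(22 + 0*(-6)) = 1/(22 + 0) = 1/22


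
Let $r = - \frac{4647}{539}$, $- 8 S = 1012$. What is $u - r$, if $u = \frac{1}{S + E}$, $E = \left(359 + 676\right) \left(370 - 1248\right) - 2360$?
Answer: $\frac{8468845073}{982291387} \approx 8.6215$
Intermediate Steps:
$S = - \frac{253}{2}$ ($S = \left(- \frac{1}{8}\right) 1012 = - \frac{253}{2} \approx -126.5$)
$r = - \frac{4647}{539}$ ($r = \left(-4647\right) \frac{1}{539} = - \frac{4647}{539} \approx -8.6215$)
$E = -911090$ ($E = 1035 \left(-878\right) - 2360 = -908730 - 2360 = -911090$)
$u = - \frac{2}{1822433}$ ($u = \frac{1}{- \frac{253}{2} - 911090} = \frac{1}{- \frac{1822433}{2}} = - \frac{2}{1822433} \approx -1.0974 \cdot 10^{-6}$)
$u - r = - \frac{2}{1822433} - - \frac{4647}{539} = - \frac{2}{1822433} + \frac{4647}{539} = \frac{8468845073}{982291387}$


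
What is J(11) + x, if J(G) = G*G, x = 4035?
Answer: 4156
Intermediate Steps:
J(G) = G²
J(11) + x = 11² + 4035 = 121 + 4035 = 4156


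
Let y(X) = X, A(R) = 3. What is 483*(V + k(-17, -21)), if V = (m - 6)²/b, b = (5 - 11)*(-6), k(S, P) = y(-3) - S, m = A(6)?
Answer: 27531/4 ≈ 6882.8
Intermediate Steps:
m = 3
k(S, P) = -3 - S
b = 36 (b = -6*(-6) = 36)
V = ¼ (V = (3 - 6)²/36 = (-3)²*(1/36) = 9*(1/36) = ¼ ≈ 0.25000)
483*(V + k(-17, -21)) = 483*(¼ + (-3 - 1*(-17))) = 483*(¼ + (-3 + 17)) = 483*(¼ + 14) = 483*(57/4) = 27531/4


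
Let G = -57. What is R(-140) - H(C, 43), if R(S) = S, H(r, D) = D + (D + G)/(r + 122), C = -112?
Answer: -908/5 ≈ -181.60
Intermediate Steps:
H(r, D) = D + (-57 + D)/(122 + r) (H(r, D) = D + (D - 57)/(r + 122) = D + (-57 + D)/(122 + r))
R(-140) - H(C, 43) = -140 - (-57 + 123*43 + 43*(-112))/(122 - 112) = -140 - (-57 + 5289 - 4816)/10 = -140 - 416/10 = -140 - 1*208/5 = -140 - 208/5 = -908/5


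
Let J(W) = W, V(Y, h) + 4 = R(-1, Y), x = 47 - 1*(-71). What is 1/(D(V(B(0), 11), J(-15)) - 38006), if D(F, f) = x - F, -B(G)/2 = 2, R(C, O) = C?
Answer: -1/37883 ≈ -2.6397e-5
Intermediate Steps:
x = 118 (x = 47 + 71 = 118)
B(G) = -4 (B(G) = -2*2 = -4)
V(Y, h) = -5 (V(Y, h) = -4 - 1 = -5)
D(F, f) = 118 - F
1/(D(V(B(0), 11), J(-15)) - 38006) = 1/((118 - 1*(-5)) - 38006) = 1/((118 + 5) - 38006) = 1/(123 - 38006) = 1/(-37883) = -1/37883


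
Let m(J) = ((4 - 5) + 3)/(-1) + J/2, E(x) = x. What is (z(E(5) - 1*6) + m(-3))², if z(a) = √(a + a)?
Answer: 41/4 - 7*I*√2 ≈ 10.25 - 9.8995*I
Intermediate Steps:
m(J) = -2 + J/2 (m(J) = (-1 + 3)*(-1) + J*(½) = 2*(-1) + J/2 = -2 + J/2)
z(a) = √2*√a (z(a) = √(2*a) = √2*√a)
(z(E(5) - 1*6) + m(-3))² = (√2*√(5 - 1*6) + (-2 + (½)*(-3)))² = (√2*√(5 - 6) + (-2 - 3/2))² = (√2*√(-1) - 7/2)² = (√2*I - 7/2)² = (I*√2 - 7/2)² = (-7/2 + I*√2)²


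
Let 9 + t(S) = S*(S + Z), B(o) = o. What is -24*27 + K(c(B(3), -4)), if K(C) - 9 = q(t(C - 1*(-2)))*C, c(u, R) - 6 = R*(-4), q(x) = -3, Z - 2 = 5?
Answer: -705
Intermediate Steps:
Z = 7 (Z = 2 + 5 = 7)
t(S) = -9 + S*(7 + S) (t(S) = -9 + S*(S + 7) = -9 + S*(7 + S))
c(u, R) = 6 - 4*R (c(u, R) = 6 + R*(-4) = 6 - 4*R)
K(C) = 9 - 3*C
-24*27 + K(c(B(3), -4)) = -24*27 + (9 - 3*(6 - 4*(-4))) = -648 + (9 - 3*(6 + 16)) = -648 + (9 - 3*22) = -648 + (9 - 66) = -648 - 57 = -705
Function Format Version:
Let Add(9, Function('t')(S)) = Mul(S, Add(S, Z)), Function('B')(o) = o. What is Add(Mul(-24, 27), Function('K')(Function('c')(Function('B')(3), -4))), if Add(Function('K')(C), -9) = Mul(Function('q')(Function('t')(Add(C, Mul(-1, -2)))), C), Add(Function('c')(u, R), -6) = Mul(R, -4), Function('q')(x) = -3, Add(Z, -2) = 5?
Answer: -705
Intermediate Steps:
Z = 7 (Z = Add(2, 5) = 7)
Function('t')(S) = Add(-9, Mul(S, Add(7, S))) (Function('t')(S) = Add(-9, Mul(S, Add(S, 7))) = Add(-9, Mul(S, Add(7, S))))
Function('c')(u, R) = Add(6, Mul(-4, R)) (Function('c')(u, R) = Add(6, Mul(R, -4)) = Add(6, Mul(-4, R)))
Function('K')(C) = Add(9, Mul(-3, C))
Add(Mul(-24, 27), Function('K')(Function('c')(Function('B')(3), -4))) = Add(Mul(-24, 27), Add(9, Mul(-3, Add(6, Mul(-4, -4))))) = Add(-648, Add(9, Mul(-3, Add(6, 16)))) = Add(-648, Add(9, Mul(-3, 22))) = Add(-648, Add(9, -66)) = Add(-648, -57) = -705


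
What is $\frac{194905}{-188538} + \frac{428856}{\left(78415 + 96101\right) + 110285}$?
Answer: $\frac{25346513623}{53695810938} \approx 0.47204$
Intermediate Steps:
$\frac{194905}{-188538} + \frac{428856}{\left(78415 + 96101\right) + 110285} = 194905 \left(- \frac{1}{188538}\right) + \frac{428856}{174516 + 110285} = - \frac{194905}{188538} + \frac{428856}{284801} = \frac{25346513623}{53695810938}$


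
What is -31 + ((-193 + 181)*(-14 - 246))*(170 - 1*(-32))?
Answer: 630209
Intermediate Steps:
-31 + ((-193 + 181)*(-14 - 246))*(170 - 1*(-32)) = -31 + (-12*(-260))*(170 + 32) = -31 + 3120*202 = -31 + 630240 = 630209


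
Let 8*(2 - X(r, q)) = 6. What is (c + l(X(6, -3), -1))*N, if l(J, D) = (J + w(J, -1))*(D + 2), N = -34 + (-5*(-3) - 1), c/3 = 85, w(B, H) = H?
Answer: -5105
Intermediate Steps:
X(r, q) = 5/4 (X(r, q) = 2 - ⅛*6 = 2 - ¾ = 5/4)
c = 255 (c = 3*85 = 255)
N = -20 (N = -34 + (15 - 1) = -34 + 14 = -20)
l(J, D) = (-1 + J)*(2 + D) (l(J, D) = (J - 1)*(D + 2) = (-1 + J)*(2 + D))
(c + l(X(6, -3), -1))*N = (255 + (-2 - 1*(-1) + 2*(5/4) - 1*5/4))*(-20) = (255 + (-2 + 1 + 5/2 - 5/4))*(-20) = (255 + ¼)*(-20) = (1021/4)*(-20) = -5105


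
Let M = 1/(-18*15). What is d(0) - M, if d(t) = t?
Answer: 1/270 ≈ 0.0037037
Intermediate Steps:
M = -1/270 (M = 1/(-270) = -1/270 ≈ -0.0037037)
d(0) - M = 0 - 1*(-1/270) = 0 + 1/270 = 1/270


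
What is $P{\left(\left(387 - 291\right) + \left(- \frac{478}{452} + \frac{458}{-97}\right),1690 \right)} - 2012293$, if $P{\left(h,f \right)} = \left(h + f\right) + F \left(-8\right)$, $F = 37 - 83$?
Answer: $- \frac{44066393849}{21922} \approx -2.0101 \cdot 10^{6}$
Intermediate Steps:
$F = -46$
$P{\left(h,f \right)} = 368 + f + h$ ($P{\left(h,f \right)} = \left(h + f\right) - -368 = \left(f + h\right) + 368 = 368 + f + h$)
$P{\left(\left(387 - 291\right) + \left(- \frac{478}{452} + \frac{458}{-97}\right),1690 \right)} - 2012293 = \left(368 + 1690 + \left(\left(387 - 291\right) + \left(- \frac{478}{452} + \frac{458}{-97}\right)\right)\right) - 2012293 = \left(368 + 1690 + \left(\left(387 - 291\right) + \left(\left(-478\right) \frac{1}{452} + 458 \left(- \frac{1}{97}\right)\right)\right)\right) - 2012293 = \left(368 + 1690 + \left(96 - \frac{126691}{21922}\right)\right) - 2012293 = \left(368 + 1690 + \frac{1977821}{21922}\right) - 2012293 = \frac{47093297}{21922} - 2012293 = - \frac{44066393849}{21922}$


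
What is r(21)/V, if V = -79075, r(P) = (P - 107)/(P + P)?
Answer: 43/1660575 ≈ 2.5895e-5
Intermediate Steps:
r(P) = (-107 + P)/(2*P) (r(P) = (-107 + P)/((2*P)) = (-107 + P)*(1/(2*P)) = (-107 + P)/(2*P))
r(21)/V = ((1/2)*(-107 + 21)/21)/(-79075) = ((1/2)*(1/21)*(-86))*(-1/79075) = -43/21*(-1/79075) = 43/1660575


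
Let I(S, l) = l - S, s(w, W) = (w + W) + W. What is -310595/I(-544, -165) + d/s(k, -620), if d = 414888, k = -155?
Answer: -196840859/176235 ≈ -1116.9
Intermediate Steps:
s(w, W) = w + 2*W (s(w, W) = (W + w) + W = w + 2*W)
-310595/I(-544, -165) + d/s(k, -620) = -310595/(-165 - 1*(-544)) + 414888/(-155 + 2*(-620)) = -310595/(-165 + 544) + 414888/(-155 - 1240) = -310595/379 + 414888/(-1395) = -310595*1/379 + 414888*(-1/1395) = -310595/379 - 138296/465 = -196840859/176235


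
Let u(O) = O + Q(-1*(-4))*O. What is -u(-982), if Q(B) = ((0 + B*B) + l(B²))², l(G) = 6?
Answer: 476270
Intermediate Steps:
Q(B) = (6 + B²)² (Q(B) = ((0 + B*B) + 6)² = ((0 + B²) + 6)² = (B² + 6)² = (6 + B²)²)
u(O) = 485*O (u(O) = O + (6 + (-1*(-4))²)²*O = O + (6 + 4²)²*O = O + (6 + 16)²*O = O + 22²*O = O + 484*O = 485*O)
-u(-982) = -485*(-982) = -1*(-476270) = 476270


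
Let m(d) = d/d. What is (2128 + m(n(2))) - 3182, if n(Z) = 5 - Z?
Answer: -1053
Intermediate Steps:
m(d) = 1
(2128 + m(n(2))) - 3182 = (2128 + 1) - 3182 = 2129 - 3182 = -1053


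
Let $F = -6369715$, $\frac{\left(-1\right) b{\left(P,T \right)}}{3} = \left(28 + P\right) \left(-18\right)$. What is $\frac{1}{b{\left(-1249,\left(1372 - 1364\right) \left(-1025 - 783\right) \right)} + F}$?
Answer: $- \frac{1}{6435649} \approx -1.5538 \cdot 10^{-7}$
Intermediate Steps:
$b{\left(P,T \right)} = 1512 + 54 P$ ($b{\left(P,T \right)} = - 3 \left(28 + P\right) \left(-18\right) = - 3 \left(-504 - 18 P\right) = 1512 + 54 P$)
$\frac{1}{b{\left(-1249,\left(1372 - 1364\right) \left(-1025 - 783\right) \right)} + F} = \frac{1}{\left(1512 + 54 \left(-1249\right)\right) - 6369715} = \frac{1}{\left(1512 - 67446\right) - 6369715} = \frac{1}{-65934 - 6369715} = \frac{1}{-6435649} = - \frac{1}{6435649}$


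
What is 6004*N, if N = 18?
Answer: 108072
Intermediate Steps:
6004*N = 6004*18 = 108072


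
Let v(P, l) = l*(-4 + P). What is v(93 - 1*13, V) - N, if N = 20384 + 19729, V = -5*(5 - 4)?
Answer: -40493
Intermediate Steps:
V = -5 (V = -5*1 = -5)
N = 40113
v(93 - 1*13, V) - N = -5*(-4 + (93 - 1*13)) - 1*40113 = -5*(-4 + (93 - 13)) - 40113 = -5*(-4 + 80) - 40113 = -5*76 - 40113 = -380 - 40113 = -40493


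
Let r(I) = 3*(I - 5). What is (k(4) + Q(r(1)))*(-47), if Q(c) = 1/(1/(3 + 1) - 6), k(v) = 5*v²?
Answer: -86292/23 ≈ -3751.8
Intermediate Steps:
r(I) = -15 + 3*I (r(I) = 3*(-5 + I) = -15 + 3*I)
Q(c) = -4/23 (Q(c) = 1/(1/4 - 6) = 1/(¼ - 6) = 1/(-23/4) = -4/23)
(k(4) + Q(r(1)))*(-47) = (5*4² - 4/23)*(-47) = (5*16 - 4/23)*(-47) = (80 - 4/23)*(-47) = (1836/23)*(-47) = -86292/23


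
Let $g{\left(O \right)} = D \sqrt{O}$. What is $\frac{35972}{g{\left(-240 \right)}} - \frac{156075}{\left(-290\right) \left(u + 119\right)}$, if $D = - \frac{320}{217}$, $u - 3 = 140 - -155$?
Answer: $\frac{10405}{8062} + \frac{1951481 i \sqrt{15}}{4800} \approx 1.2906 + 1574.6 i$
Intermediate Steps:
$u = 298$ ($u = 3 + \left(140 - -155\right) = 3 + \left(140 + 155\right) = 3 + 295 = 298$)
$D = - \frac{320}{217}$ ($D = \left(-320\right) \frac{1}{217} = - \frac{320}{217} \approx -1.4747$)
$g{\left(O \right)} = - \frac{320 \sqrt{O}}{217}$
$\frac{35972}{g{\left(-240 \right)}} - \frac{156075}{\left(-290\right) \left(u + 119\right)} = \frac{35972}{\left(- \frac{320}{217}\right) \sqrt{-240}} - \frac{156075}{\left(-290\right) \left(298 + 119\right)} = \frac{35972}{\left(- \frac{320}{217}\right) 4 i \sqrt{15}} - \frac{156075}{\left(-290\right) 417} = \frac{35972}{\left(- \frac{1280}{217}\right) i \sqrt{15}} - \frac{156075}{-120930} = 35972 \frac{217 i \sqrt{15}}{19200} - - \frac{10405}{8062} = \frac{1951481 i \sqrt{15}}{4800} + \frac{10405}{8062} = \frac{10405}{8062} + \frac{1951481 i \sqrt{15}}{4800}$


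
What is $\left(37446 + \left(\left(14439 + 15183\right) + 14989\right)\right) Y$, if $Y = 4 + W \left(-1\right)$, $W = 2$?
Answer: $164114$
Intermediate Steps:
$Y = 2$ ($Y = 4 + 2 \left(-1\right) = 4 - 2 = 2$)
$\left(37446 + \left(\left(14439 + 15183\right) + 14989\right)\right) Y = \left(37446 + \left(\left(14439 + 15183\right) + 14989\right)\right) 2 = \left(37446 + \left(29622 + 14989\right)\right) 2 = \left(37446 + 44611\right) 2 = 82057 \cdot 2 = 164114$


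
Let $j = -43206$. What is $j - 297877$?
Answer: $-341083$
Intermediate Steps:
$j - 297877 = -43206 - 297877 = -341083$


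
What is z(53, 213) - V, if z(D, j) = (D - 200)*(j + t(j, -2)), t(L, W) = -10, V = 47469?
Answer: -77310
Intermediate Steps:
z(D, j) = (-200 + D)*(-10 + j) (z(D, j) = (D - 200)*(j - 10) = (-200 + D)*(-10 + j))
z(53, 213) - V = (2000 - 200*213 - 10*53 + 53*213) - 1*47469 = (2000 - 42600 - 530 + 11289) - 47469 = -29841 - 47469 = -77310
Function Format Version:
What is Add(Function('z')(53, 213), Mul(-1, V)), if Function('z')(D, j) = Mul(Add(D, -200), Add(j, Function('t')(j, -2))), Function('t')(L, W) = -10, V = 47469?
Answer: -77310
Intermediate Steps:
Function('z')(D, j) = Mul(Add(-200, D), Add(-10, j)) (Function('z')(D, j) = Mul(Add(D, -200), Add(j, -10)) = Mul(Add(-200, D), Add(-10, j)))
Add(Function('z')(53, 213), Mul(-1, V)) = Add(Add(2000, Mul(-200, 213), Mul(-10, 53), Mul(53, 213)), Mul(-1, 47469)) = Add(Add(2000, -42600, -530, 11289), -47469) = Add(-29841, -47469) = -77310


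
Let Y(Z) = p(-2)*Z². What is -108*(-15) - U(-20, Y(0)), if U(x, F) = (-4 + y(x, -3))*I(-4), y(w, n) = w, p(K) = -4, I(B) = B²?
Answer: 2004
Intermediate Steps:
Y(Z) = -4*Z²
U(x, F) = -64 + 16*x (U(x, F) = (-4 + x)*(-4)² = (-4 + x)*16 = -64 + 16*x)
-108*(-15) - U(-20, Y(0)) = -108*(-15) - (-64 + 16*(-20)) = 1620 - (-64 - 320) = 1620 - 1*(-384) = 1620 + 384 = 2004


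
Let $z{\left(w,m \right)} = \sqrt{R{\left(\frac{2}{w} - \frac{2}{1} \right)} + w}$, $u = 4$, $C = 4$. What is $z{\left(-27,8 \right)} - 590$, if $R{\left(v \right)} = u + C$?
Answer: $-590 + i \sqrt{19} \approx -590.0 + 4.3589 i$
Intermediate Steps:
$R{\left(v \right)} = 8$ ($R{\left(v \right)} = 4 + 4 = 8$)
$z{\left(w,m \right)} = \sqrt{8 + w}$
$z{\left(-27,8 \right)} - 590 = \sqrt{8 - 27} - 590 = \sqrt{-19} - 590 = i \sqrt{19} - 590 = -590 + i \sqrt{19}$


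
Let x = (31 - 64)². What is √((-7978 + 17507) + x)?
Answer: √10618 ≈ 103.04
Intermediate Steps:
x = 1089 (x = (-33)² = 1089)
√((-7978 + 17507) + x) = √((-7978 + 17507) + 1089) = √(9529 + 1089) = √10618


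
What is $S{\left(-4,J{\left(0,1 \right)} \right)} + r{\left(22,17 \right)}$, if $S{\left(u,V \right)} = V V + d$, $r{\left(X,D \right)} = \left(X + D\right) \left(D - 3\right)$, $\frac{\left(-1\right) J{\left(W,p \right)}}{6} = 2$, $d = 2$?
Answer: $692$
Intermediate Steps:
$J{\left(W,p \right)} = -12$ ($J{\left(W,p \right)} = \left(-6\right) 2 = -12$)
$r{\left(X,D \right)} = \left(-3 + D\right) \left(D + X\right)$ ($r{\left(X,D \right)} = \left(D + X\right) \left(-3 + D\right) = \left(-3 + D\right) \left(D + X\right)$)
$S{\left(u,V \right)} = 2 + V^{2}$ ($S{\left(u,V \right)} = V V + 2 = V^{2} + 2 = 2 + V^{2}$)
$S{\left(-4,J{\left(0,1 \right)} \right)} + r{\left(22,17 \right)} = \left(2 + \left(-12\right)^{2}\right) + \left(17^{2} - 51 - 66 + 17 \cdot 22\right) = \left(2 + 144\right) + \left(289 - 51 - 66 + 374\right) = 146 + 546 = 692$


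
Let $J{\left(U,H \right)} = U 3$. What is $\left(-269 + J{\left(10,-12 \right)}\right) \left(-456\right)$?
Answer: $108984$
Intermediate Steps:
$J{\left(U,H \right)} = 3 U$
$\left(-269 + J{\left(10,-12 \right)}\right) \left(-456\right) = \left(-269 + 3 \cdot 10\right) \left(-456\right) = \left(-269 + 30\right) \left(-456\right) = \left(-239\right) \left(-456\right) = 108984$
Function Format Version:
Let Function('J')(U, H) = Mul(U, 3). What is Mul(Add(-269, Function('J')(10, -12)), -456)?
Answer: 108984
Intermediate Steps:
Function('J')(U, H) = Mul(3, U)
Mul(Add(-269, Function('J')(10, -12)), -456) = Mul(Add(-269, Mul(3, 10)), -456) = Mul(Add(-269, 30), -456) = Mul(-239, -456) = 108984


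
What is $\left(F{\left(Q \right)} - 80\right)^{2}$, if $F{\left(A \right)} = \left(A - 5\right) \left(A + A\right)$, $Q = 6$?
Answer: $4624$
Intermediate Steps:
$F{\left(A \right)} = 2 A \left(-5 + A\right)$ ($F{\left(A \right)} = \left(-5 + A\right) 2 A = 2 A \left(-5 + A\right)$)
$\left(F{\left(Q \right)} - 80\right)^{2} = \left(2 \cdot 6 \left(-5 + 6\right) - 80\right)^{2} = \left(2 \cdot 6 \cdot 1 - 80\right)^{2} = \left(12 - 80\right)^{2} = \left(-68\right)^{2} = 4624$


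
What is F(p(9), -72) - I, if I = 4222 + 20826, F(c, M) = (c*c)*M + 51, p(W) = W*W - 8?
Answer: -408685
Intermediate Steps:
p(W) = -8 + W² (p(W) = W² - 8 = -8 + W²)
F(c, M) = 51 + M*c² (F(c, M) = c²*M + 51 = M*c² + 51 = 51 + M*c²)
I = 25048
F(p(9), -72) - I = (51 - 72*(-8 + 9²)²) - 1*25048 = (51 - 72*(-8 + 81)²) - 25048 = (51 - 72*73²) - 25048 = (51 - 72*5329) - 25048 = (51 - 383688) - 25048 = -383637 - 25048 = -408685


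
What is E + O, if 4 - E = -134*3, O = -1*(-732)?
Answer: 1138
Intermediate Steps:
O = 732
E = 406 (E = 4 - (-134)*3 = 4 - 1*(-402) = 4 + 402 = 406)
E + O = 406 + 732 = 1138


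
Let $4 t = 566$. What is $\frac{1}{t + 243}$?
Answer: $\frac{2}{769} \approx 0.0026008$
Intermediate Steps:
$t = \frac{283}{2}$ ($t = \frac{1}{4} \cdot 566 = \frac{283}{2} \approx 141.5$)
$\frac{1}{t + 243} = \frac{1}{\frac{283}{2} + 243} = \frac{1}{\frac{769}{2}} = \frac{2}{769}$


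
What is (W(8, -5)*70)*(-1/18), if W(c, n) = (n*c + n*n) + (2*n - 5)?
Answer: 350/3 ≈ 116.67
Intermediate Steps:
W(c, n) = -5 + n² + 2*n + c*n (W(c, n) = (c*n + n²) + (-5 + 2*n) = (n² + c*n) + (-5 + 2*n) = -5 + n² + 2*n + c*n)
(W(8, -5)*70)*(-1/18) = ((-5 + (-5)² + 2*(-5) + 8*(-5))*70)*(-1/18) = ((-5 + 25 - 10 - 40)*70)*(-1*1/18) = -30*70*(-1/18) = -2100*(-1/18) = 350/3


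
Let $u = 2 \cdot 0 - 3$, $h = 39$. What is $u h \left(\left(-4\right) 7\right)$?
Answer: $3276$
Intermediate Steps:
$u = -3$ ($u = 0 - 3 = -3$)
$u h \left(\left(-4\right) 7\right) = \left(-3\right) 39 \left(\left(-4\right) 7\right) = \left(-117\right) \left(-28\right) = 3276$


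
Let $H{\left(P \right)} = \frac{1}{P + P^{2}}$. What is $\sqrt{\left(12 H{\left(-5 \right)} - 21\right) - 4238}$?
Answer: $\frac{2 i \sqrt{26615}}{5} \approx 65.256 i$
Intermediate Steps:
$\sqrt{\left(12 H{\left(-5 \right)} - 21\right) - 4238} = \sqrt{\left(12 \frac{1}{\left(-5\right) \left(1 - 5\right)} - 21\right) - 4238} = \sqrt{\left(12 \left(- \frac{1}{5 \left(-4\right)}\right) - 21\right) - 4238} = \sqrt{\left(12 \left(\left(- \frac{1}{5}\right) \left(- \frac{1}{4}\right)\right) - 21\right) - 4238} = \sqrt{\left(12 \cdot \frac{1}{20} - 21\right) - 4238} = \sqrt{\left(\frac{3}{5} - 21\right) - 4238} = \sqrt{- \frac{102}{5} - 4238} = \sqrt{- \frac{21292}{5}} = \frac{2 i \sqrt{26615}}{5}$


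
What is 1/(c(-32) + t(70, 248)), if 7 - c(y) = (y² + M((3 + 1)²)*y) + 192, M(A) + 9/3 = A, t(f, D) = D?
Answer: -1/545 ≈ -0.0018349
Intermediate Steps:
M(A) = -3 + A
c(y) = -185 - y² - 13*y (c(y) = 7 - ((y² + (-3 + (3 + 1)²)*y) + 192) = 7 - ((y² + (-3 + 4²)*y) + 192) = 7 - ((y² + (-3 + 16)*y) + 192) = 7 - ((y² + 13*y) + 192) = 7 - (192 + y² + 13*y) = 7 + (-192 - y² - 13*y) = -185 - y² - 13*y)
1/(c(-32) + t(70, 248)) = 1/((-185 - 1*(-32)² - 13*(-32)) + 248) = 1/((-185 - 1*1024 + 416) + 248) = 1/((-185 - 1024 + 416) + 248) = 1/(-793 + 248) = 1/(-545) = -1/545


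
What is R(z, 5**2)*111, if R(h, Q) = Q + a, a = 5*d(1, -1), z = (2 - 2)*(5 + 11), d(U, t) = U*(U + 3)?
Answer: 4995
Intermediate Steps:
d(U, t) = U*(3 + U)
z = 0 (z = 0*16 = 0)
a = 20 (a = 5*(1*(3 + 1)) = 5*(1*4) = 5*4 = 20)
R(h, Q) = 20 + Q (R(h, Q) = Q + 20 = 20 + Q)
R(z, 5**2)*111 = (20 + 5**2)*111 = (20 + 25)*111 = 45*111 = 4995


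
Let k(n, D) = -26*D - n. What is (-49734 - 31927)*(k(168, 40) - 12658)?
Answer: 1132311426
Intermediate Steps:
k(n, D) = -n - 26*D
(-49734 - 31927)*(k(168, 40) - 12658) = (-49734 - 31927)*((-1*168 - 26*40) - 12658) = -81661*((-168 - 1040) - 12658) = -81661*(-1208 - 12658) = -81661*(-13866) = 1132311426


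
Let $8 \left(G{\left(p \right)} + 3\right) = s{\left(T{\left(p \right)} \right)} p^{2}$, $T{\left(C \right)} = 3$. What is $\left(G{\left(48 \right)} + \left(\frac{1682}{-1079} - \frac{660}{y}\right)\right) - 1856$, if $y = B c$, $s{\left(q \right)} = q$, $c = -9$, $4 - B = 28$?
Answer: $- \frac{19414511}{19422} \approx -999.61$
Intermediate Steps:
$B = -24$ ($B = 4 - 28 = -24$)
$y = 216$ ($y = \left(-24\right) \left(-9\right) = 216$)
$G{\left(p \right)} = -3 + \frac{3 p^{2}}{8}$
$\left(G{\left(48 \right)} + \left(\frac{1682}{-1079} - \frac{660}{y}\right)\right) - 1856 = \left(\left(-3 + \frac{3 \cdot 48^{2}}{8}\right) + \left(\frac{1682}{-1079} - \frac{660}{216}\right)\right) - 1856 = \left(\left(-3 + \frac{3}{8} \cdot 2304\right) + \left(1682 \left(- \frac{1}{1079}\right) - \frac{55}{18}\right)\right) - 1856 = \left(\left(-3 + 864\right) - \frac{89621}{19422}\right) - 1856 = \left(861 - \frac{89621}{19422}\right) - 1856 = \frac{16632721}{19422} - 1856 = - \frac{19414511}{19422}$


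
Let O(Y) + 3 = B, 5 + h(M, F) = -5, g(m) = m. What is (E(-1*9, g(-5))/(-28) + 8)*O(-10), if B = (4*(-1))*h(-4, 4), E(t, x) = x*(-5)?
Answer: 7363/28 ≈ 262.96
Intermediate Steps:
E(t, x) = -5*x
h(M, F) = -10 (h(M, F) = -5 - 5 = -10)
B = 40 (B = (4*(-1))*(-10) = -4*(-10) = 40)
O(Y) = 37 (O(Y) = -3 + 40 = 37)
(E(-1*9, g(-5))/(-28) + 8)*O(-10) = (-5*(-5)/(-28) + 8)*37 = (25*(-1/28) + 8)*37 = (-25/28 + 8)*37 = (199/28)*37 = 7363/28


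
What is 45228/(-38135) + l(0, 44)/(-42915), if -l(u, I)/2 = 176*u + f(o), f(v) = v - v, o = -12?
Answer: -45228/38135 ≈ -1.1860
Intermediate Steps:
f(v) = 0
l(u, I) = -352*u (l(u, I) = -2*(176*u + 0) = -352*u)
45228/(-38135) + l(0, 44)/(-42915) = 45228/(-38135) - 352*0/(-42915) = 45228*(-1/38135) + 0*(-1/42915) = -45228/38135 + 0 = -45228/38135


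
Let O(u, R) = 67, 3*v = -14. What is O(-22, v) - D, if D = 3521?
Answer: -3454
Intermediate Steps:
v = -14/3 (v = (⅓)*(-14) = -14/3 ≈ -4.6667)
O(-22, v) - D = 67 - 1*3521 = 67 - 3521 = -3454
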